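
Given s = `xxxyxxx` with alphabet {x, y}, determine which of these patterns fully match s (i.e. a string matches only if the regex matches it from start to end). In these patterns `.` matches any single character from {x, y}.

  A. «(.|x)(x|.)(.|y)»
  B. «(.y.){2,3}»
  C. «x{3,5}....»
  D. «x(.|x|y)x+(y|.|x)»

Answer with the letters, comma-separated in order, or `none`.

A → no match
B → no match
C → match
D → no match

C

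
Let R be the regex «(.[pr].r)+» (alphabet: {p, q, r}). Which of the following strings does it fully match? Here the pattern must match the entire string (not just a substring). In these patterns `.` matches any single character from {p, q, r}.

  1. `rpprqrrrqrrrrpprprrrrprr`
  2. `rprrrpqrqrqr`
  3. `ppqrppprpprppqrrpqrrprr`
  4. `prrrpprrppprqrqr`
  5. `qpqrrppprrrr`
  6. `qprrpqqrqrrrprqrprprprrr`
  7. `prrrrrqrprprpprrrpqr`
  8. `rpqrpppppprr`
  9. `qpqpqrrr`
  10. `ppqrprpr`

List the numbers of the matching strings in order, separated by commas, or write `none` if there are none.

1 → match
2 → match
3 → no match
4 → match
5 → no match
6 → no match
7 → match
8 → no match
9 → no match
10 → match

1, 2, 4, 7, 10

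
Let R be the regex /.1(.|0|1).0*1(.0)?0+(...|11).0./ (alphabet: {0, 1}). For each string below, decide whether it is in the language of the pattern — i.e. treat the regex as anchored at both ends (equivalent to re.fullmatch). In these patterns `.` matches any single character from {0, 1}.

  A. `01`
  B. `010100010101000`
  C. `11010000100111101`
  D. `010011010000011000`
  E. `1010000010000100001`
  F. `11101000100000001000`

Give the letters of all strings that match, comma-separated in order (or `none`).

A → no match
B → match
C → match
D → no match
E → no match
F → no match

B, C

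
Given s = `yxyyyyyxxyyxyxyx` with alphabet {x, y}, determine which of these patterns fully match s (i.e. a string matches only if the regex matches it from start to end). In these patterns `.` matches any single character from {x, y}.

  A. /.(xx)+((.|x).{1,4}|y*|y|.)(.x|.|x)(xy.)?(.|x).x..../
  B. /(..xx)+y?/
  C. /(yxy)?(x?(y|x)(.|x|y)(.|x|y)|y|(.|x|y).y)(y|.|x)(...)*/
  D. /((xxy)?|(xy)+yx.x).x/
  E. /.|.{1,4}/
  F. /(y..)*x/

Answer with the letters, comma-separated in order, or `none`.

A → no match
B → no match
C → match
D → no match
E → no match
F → match

C, F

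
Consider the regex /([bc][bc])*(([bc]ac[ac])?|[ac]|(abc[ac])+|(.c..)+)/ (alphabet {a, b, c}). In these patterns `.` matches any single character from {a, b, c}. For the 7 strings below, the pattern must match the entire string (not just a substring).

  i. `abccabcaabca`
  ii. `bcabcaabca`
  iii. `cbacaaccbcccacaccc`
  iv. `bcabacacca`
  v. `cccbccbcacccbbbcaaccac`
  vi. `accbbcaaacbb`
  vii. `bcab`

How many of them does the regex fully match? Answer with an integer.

6

i → match
ii → match
iii → match
iv → no match
v → match
vi → match
vii → match
Total matched: 6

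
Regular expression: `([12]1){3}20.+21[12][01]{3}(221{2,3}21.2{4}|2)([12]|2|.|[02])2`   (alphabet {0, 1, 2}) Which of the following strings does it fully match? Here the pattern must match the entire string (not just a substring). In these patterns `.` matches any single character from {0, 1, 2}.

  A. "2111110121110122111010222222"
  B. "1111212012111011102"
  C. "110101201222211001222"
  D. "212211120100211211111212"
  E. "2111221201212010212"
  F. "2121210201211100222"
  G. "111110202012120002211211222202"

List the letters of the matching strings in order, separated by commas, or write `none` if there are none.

none

A → no match
B → no match
C → no match
D → no match
E → no match
F → no match
G → no match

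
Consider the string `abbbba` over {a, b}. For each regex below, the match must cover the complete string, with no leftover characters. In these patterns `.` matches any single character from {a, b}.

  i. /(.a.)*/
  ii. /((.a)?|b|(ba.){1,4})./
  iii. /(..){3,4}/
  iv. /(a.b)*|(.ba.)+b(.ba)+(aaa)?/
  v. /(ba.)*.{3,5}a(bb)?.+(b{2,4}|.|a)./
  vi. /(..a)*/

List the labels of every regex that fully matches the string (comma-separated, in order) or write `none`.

i → no match
ii → no match
iii → match
iv → no match
v → no match
vi → no match

iii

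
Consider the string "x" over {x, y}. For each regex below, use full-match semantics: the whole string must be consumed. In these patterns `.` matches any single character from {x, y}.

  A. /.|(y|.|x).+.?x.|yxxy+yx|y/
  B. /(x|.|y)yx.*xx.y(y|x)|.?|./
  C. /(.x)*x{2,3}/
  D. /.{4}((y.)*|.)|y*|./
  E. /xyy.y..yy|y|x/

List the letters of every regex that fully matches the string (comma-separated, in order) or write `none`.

A → match
B → match
C → no match
D → match
E → match

A, B, D, E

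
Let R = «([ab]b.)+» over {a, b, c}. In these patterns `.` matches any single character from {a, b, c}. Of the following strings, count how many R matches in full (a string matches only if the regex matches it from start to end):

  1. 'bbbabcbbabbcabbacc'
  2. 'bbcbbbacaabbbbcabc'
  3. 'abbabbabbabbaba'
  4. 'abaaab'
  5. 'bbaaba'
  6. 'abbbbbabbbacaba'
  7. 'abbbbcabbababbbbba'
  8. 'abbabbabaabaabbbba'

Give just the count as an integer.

4

1 → no match
2 → no match
3 → match
4 → no match
5 → match
6 → no match
7 → match
8 → match
Total matched: 4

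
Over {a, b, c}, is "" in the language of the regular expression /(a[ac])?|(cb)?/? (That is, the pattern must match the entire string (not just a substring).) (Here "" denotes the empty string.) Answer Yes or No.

Yes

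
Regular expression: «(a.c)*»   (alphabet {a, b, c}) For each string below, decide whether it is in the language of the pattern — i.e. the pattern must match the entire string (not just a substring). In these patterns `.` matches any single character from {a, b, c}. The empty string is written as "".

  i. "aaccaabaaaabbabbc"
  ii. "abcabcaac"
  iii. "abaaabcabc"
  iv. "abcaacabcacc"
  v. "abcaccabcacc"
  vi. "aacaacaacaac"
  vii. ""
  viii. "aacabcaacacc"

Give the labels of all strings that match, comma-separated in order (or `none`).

ii, iv, v, vi, vii, viii

i → no match
ii → match
iii → no match
iv → match
v → match
vi → match
vii → match
viii → match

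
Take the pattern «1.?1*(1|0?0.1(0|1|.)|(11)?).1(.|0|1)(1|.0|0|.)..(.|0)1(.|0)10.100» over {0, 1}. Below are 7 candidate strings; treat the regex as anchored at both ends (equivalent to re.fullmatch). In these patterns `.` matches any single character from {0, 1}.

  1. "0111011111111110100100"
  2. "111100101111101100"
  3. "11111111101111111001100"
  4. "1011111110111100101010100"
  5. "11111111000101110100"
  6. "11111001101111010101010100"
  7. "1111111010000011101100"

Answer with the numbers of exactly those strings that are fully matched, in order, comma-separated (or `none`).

1 → no match — must start with "1"
2 → no match
3 → no match
4 → no match
5 → no match
6 → no match
7 → match

7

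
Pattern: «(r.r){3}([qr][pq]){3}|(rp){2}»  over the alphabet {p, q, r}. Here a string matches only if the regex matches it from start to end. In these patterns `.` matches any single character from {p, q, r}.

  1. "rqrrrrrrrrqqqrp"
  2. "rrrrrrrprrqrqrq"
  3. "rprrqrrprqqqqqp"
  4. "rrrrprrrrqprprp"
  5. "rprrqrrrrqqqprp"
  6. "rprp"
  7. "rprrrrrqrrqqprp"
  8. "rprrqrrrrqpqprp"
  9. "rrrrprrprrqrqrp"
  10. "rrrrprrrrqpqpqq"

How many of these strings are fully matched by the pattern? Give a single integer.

1 → match
2 → match
3 → match
4 → match
5 → match
6. "rprp" → match
7 → match
8 → match
9 → match
10 → match
Total matched: 10

10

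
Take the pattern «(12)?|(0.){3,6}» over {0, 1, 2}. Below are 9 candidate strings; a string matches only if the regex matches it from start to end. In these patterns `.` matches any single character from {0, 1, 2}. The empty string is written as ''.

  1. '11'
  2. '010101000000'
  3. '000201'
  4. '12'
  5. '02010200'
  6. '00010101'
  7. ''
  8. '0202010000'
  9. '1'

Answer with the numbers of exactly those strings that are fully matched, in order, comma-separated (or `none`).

1 → no match
2 → match
3 → match
4 → match
5 → match
6 → match
7 → match
8 → match
9 → no match

2, 3, 4, 5, 6, 7, 8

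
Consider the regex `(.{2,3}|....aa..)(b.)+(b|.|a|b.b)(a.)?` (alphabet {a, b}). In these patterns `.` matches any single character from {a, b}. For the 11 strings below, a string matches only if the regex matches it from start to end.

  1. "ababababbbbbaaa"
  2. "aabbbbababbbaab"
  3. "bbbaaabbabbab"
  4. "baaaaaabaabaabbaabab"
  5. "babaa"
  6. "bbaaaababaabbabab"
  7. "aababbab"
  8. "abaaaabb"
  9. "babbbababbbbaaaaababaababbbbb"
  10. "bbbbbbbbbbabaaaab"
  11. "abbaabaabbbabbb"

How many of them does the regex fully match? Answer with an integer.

1

1 → no match
2 → no match
3 → no match
4 → no match
5 → match
6 → no match
7 → no match
8 → no match
9 → no match
10 → no match
11 → no match
Total matched: 1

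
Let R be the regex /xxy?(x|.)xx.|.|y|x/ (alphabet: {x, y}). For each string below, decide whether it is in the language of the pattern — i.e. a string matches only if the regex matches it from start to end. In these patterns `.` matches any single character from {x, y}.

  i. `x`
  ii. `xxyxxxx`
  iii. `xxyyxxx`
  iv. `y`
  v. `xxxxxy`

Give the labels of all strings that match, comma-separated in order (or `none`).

i → match
ii → match
iii → match
iv → match
v → match

i, ii, iii, iv, v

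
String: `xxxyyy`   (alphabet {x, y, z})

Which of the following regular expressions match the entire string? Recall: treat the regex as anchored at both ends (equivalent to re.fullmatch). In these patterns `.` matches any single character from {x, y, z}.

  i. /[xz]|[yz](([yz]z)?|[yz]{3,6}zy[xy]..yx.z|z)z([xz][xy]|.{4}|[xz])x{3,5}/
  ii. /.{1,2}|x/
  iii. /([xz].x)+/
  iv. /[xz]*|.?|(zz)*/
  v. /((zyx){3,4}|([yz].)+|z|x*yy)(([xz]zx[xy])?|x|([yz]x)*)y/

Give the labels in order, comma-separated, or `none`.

v

i → no match
ii → no match
iii → no match — must end with `x`
iv → no match
v → match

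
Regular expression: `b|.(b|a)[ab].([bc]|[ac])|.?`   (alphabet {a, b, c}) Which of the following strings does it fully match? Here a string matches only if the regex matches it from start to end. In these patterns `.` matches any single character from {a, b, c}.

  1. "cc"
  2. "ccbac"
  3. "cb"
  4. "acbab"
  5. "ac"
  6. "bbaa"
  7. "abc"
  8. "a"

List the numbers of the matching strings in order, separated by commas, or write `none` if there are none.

1. "cc" → no match
2. "ccbac" → no match
3. "cb" → no match
4. "acbab" → no match
5. "ac" → no match
6. "bbaa" → no match
7. "abc" → no match
8. "a" → match

8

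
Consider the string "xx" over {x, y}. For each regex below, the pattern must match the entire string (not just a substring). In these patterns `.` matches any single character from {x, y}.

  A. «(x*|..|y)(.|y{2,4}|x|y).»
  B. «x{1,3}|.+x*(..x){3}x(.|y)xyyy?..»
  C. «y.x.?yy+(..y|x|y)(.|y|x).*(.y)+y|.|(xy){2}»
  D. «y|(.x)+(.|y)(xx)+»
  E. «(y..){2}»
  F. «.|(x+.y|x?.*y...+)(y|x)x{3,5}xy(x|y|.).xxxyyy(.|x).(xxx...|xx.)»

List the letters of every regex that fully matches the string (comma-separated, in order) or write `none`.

A → match
B → match
C → no match
D → no match
E → no match — must start with "y"
F → no match

A, B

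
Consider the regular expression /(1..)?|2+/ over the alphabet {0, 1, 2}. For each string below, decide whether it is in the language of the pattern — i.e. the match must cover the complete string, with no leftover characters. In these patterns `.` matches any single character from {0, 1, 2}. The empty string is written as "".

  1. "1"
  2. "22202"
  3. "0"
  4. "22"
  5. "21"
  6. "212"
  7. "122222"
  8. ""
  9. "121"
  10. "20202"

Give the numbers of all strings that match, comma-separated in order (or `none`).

4, 8, 9

1 → no match
2 → no match
3 → no match
4 → match
5 → no match
6 → no match
7 → no match
8 → match
9 → match
10 → no match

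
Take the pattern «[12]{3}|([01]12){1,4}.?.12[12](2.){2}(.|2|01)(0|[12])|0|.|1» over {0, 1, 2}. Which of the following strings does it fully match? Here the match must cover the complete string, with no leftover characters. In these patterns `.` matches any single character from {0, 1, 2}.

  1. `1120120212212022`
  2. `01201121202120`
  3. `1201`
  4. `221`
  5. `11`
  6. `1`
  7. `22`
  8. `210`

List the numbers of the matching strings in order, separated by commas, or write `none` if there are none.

1 → no match
2 → match
3. `1201` → no match
4. `221` → match
5. `11` → no match
6. `1` → match
7. `22` → no match
8. `210` → no match

2, 4, 6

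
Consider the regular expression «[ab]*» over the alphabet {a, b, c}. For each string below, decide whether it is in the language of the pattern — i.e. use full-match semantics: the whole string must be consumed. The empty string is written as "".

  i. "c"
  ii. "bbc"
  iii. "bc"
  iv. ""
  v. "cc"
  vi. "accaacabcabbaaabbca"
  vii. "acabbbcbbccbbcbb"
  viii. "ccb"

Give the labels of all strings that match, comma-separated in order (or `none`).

i → no match
ii → no match
iii → no match
iv → match
v → no match
vi → no match
vii → no match
viii → no match

iv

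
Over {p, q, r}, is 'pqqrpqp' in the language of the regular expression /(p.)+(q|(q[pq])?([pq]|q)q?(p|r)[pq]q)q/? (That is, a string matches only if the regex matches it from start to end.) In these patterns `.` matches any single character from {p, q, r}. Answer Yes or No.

No

Every match must end with 'qq', but 'pqqrpqp' does not.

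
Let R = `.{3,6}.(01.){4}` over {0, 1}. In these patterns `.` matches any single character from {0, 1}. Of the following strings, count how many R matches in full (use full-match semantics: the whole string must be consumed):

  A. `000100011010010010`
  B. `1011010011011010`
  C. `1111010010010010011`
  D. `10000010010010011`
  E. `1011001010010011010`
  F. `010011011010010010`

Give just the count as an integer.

6

A → match
B → match
C → match
D → match
E → match
F → match
Total matched: 6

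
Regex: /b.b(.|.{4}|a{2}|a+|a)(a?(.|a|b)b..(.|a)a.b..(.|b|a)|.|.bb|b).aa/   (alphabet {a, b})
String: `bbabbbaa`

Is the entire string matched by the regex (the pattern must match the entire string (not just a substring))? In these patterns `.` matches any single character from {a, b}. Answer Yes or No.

No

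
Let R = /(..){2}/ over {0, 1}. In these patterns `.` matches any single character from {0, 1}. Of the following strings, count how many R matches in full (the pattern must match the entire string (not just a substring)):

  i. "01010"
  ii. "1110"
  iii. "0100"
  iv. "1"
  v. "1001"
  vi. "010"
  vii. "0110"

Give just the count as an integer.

4

i → no match
ii → match
iii → match
iv → no match
v → match
vi → no match
vii → match
Total matched: 4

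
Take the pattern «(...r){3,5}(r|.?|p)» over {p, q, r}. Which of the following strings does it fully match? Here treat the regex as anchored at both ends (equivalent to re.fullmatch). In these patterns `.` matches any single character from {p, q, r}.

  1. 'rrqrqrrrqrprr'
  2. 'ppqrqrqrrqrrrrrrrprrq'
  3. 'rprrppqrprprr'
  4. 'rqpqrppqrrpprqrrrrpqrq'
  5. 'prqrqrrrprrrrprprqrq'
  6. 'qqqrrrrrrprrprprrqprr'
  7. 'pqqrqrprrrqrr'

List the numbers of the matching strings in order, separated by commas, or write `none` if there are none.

1 → match
2 → match
3 → match
4 → no match
5 → no match
6 → match
7 → match

1, 2, 3, 6, 7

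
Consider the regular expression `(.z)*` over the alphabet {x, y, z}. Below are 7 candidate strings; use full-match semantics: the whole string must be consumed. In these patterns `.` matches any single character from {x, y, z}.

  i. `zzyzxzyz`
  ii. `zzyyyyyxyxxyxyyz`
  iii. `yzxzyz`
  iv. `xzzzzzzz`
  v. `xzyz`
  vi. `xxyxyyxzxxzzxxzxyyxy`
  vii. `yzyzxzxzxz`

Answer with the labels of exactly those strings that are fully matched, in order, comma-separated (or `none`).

i → match
ii → no match
iii → match
iv → match
v → match
vi → no match
vii → match

i, iii, iv, v, vii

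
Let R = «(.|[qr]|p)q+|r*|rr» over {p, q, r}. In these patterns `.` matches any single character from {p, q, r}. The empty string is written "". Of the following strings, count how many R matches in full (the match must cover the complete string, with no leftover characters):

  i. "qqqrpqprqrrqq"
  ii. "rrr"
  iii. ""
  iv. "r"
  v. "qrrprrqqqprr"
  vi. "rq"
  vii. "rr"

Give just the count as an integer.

i → no match
ii → match
iii → match
iv → match
v → no match
vi → match
vii → match
Total matched: 5

5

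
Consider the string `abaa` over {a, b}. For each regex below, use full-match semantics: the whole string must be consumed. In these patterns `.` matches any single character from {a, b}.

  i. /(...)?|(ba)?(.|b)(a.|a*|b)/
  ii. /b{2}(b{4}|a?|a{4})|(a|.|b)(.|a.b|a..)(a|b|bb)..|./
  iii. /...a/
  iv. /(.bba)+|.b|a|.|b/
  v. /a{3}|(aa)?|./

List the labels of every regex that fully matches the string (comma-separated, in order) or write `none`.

i → no match
ii → no match
iii → match
iv → no match
v → no match

iii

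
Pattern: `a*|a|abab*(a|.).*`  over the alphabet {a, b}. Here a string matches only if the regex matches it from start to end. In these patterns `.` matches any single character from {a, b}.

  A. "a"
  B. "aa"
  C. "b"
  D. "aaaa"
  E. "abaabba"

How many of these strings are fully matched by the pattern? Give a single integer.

A → match
B → match
C → no match
D → match
E → match
Total matched: 4

4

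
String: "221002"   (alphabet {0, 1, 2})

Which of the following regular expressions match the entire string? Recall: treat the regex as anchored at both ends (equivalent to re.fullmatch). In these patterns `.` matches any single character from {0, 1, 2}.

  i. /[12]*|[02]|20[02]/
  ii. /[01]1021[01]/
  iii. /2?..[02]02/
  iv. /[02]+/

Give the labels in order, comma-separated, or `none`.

iii

i → no match
ii → no match
iii → match
iv → no match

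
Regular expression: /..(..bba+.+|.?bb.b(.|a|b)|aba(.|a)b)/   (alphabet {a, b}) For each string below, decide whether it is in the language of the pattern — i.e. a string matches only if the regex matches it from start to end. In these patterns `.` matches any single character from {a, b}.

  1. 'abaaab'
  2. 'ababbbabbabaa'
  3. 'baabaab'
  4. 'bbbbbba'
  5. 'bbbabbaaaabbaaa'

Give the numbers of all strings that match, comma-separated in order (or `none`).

2, 3, 4, 5

1. 'abaaab' → no match
2 → match
3. 'baabaab' → match
4. 'bbbbbba' → match
5 → match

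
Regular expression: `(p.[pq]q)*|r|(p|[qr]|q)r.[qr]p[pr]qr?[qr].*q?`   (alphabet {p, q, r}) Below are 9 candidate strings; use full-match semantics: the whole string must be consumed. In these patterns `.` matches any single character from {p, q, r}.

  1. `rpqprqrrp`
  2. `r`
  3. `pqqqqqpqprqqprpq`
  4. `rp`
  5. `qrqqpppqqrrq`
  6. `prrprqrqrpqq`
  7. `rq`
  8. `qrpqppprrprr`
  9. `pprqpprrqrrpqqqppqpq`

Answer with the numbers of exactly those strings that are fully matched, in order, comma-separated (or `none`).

1. `rpqprqrrp` → no match
2. `r` → match
3 → no match
4. `rp` → no match
5. `qrqqpppqqrrq` → no match
6. `prrprqrqrpqq` → no match
7. `rq` → no match
8. `qrpqppprrprr` → no match
9 → no match

2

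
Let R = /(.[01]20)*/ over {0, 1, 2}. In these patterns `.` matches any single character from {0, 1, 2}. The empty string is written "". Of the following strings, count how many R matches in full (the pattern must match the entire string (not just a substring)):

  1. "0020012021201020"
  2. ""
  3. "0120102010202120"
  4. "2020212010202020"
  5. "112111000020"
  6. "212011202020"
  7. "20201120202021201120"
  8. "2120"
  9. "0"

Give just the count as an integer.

7

1 → match
2 → match
3 → match
4 → match
5 → no match
6 → match
7 → match
8 → match
9 → no match
Total matched: 7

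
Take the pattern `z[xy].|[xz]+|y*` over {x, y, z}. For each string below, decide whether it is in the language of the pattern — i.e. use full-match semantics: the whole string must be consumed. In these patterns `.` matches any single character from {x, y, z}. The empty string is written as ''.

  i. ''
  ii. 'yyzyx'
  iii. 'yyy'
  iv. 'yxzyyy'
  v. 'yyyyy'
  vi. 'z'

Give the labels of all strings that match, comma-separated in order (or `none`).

i → match
ii → no match
iii → match
iv → no match
v → match
vi → match

i, iii, v, vi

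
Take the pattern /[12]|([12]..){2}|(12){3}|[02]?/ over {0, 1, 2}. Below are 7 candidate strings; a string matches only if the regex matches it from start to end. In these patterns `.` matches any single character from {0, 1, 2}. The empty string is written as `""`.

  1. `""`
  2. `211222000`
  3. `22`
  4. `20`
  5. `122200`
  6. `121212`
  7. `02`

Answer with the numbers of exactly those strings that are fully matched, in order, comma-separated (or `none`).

1, 5, 6

1 → match
2 → no match
3 → no match
4 → no match
5 → match
6 → match
7 → no match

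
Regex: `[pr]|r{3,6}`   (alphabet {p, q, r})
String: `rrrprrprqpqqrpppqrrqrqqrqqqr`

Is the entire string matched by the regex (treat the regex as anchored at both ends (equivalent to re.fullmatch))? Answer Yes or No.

No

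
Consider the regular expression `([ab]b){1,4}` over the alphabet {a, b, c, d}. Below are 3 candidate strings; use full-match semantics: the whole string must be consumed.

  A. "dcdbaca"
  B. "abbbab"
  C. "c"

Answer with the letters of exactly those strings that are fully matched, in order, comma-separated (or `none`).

A → no match — must end with "b"
B → match
C → no match — must end with "b"

B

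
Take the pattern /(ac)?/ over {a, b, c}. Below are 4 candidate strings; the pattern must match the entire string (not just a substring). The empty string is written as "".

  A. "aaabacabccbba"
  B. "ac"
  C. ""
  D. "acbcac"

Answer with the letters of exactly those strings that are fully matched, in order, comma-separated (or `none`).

B, C

A → no match
B → match
C → match
D → no match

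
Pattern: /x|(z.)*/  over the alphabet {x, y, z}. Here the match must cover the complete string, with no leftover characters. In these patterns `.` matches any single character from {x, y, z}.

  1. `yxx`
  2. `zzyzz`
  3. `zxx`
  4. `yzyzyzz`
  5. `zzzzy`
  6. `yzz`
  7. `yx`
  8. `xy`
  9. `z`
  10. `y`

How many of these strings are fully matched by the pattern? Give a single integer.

0

1 → no match
2 → no match
3 → no match
4 → no match
5 → no match
6 → no match
7 → no match
8 → no match
9 → no match
10 → no match
Total matched: 0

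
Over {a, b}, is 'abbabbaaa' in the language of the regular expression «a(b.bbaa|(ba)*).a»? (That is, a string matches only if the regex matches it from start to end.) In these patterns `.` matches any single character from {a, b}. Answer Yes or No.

No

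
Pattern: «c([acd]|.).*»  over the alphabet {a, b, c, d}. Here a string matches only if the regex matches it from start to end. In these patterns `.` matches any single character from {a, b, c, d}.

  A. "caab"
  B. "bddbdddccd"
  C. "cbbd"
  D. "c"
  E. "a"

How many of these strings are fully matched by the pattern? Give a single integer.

A → match
B → no match — must start with "c"
C → match
D → no match
E → no match — must start with "c"
Total matched: 2

2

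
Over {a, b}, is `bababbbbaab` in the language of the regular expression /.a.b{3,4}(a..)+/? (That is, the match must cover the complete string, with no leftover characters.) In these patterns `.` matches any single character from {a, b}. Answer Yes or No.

No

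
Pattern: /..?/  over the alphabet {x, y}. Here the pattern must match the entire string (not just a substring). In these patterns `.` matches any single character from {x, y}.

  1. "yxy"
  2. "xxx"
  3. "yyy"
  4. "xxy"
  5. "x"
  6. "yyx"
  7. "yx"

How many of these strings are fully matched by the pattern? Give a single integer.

1 → no match
2 → no match
3 → no match
4 → no match
5 → match
6 → no match
7 → match
Total matched: 2

2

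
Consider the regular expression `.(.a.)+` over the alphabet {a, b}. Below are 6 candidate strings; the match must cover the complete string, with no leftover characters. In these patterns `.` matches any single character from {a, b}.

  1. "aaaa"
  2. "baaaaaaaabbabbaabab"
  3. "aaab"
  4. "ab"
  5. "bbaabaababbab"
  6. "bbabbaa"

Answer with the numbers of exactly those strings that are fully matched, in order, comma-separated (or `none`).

1, 2, 3, 5, 6

1. "aaaa" → match
2 → match
3. "aaab" → match
4. "ab" → no match
5 → match
6. "bbabbaa" → match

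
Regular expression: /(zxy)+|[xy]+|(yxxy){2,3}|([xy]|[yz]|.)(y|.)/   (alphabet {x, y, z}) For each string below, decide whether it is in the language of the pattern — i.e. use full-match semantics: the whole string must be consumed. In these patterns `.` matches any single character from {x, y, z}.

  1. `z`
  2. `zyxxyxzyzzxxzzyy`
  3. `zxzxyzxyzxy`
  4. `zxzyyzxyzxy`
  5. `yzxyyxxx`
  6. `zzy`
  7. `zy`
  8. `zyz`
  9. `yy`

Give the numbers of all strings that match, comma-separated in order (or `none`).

1 → no match
2 → no match
3 → no match
4 → no match
5 → no match
6 → no match
7 → match
8 → no match
9 → match

7, 9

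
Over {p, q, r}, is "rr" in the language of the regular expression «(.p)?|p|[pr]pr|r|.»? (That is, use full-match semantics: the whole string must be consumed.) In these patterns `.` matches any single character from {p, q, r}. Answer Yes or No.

No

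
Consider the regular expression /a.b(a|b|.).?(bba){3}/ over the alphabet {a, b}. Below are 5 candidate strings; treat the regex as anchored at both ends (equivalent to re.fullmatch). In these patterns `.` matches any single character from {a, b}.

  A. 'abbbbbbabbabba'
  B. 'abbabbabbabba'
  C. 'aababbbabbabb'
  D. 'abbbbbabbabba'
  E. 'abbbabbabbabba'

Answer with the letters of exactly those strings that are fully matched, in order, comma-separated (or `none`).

A → match
B → match
C → no match — must end with 'bba'
D → match
E → match

A, B, D, E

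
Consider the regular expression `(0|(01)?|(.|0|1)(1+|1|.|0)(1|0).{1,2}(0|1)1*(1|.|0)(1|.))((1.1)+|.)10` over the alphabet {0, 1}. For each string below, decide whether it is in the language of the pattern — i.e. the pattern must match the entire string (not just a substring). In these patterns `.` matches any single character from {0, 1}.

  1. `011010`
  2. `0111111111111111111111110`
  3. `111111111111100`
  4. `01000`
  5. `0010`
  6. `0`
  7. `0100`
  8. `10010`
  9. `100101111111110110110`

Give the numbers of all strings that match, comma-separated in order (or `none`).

2, 5, 9

1. `011010` → no match
2 → match
3 → no match — must end with `10`
4. `01000` → no match — must end with `10`
5. `0010` → match
6. `0` → no match — must end with `10`
7. `0100` → no match — must end with `10`
8. `10010` → no match
9 → match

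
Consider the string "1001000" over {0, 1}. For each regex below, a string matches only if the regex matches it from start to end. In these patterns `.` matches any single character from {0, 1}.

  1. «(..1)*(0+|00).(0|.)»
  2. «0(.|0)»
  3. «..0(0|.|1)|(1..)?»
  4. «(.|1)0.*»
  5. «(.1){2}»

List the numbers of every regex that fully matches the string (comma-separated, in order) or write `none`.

1 → no match
2 → no match — must start with "0"
3 → no match
4 → match
5 → no match — must end with "1"

4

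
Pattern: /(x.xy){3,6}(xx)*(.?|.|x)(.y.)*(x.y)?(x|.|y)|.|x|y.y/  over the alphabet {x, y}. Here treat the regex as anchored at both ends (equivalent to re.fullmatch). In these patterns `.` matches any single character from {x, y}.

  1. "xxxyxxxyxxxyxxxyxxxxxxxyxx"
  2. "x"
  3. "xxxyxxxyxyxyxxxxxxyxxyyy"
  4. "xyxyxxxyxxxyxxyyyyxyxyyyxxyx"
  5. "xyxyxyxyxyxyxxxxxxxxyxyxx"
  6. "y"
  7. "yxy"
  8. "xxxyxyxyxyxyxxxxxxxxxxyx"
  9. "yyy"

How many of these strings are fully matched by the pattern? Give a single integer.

9

1 → match
2 → match
3 → match
4 → match
5 → match
6 → match
7 → match
8 → match
9 → match
Total matched: 9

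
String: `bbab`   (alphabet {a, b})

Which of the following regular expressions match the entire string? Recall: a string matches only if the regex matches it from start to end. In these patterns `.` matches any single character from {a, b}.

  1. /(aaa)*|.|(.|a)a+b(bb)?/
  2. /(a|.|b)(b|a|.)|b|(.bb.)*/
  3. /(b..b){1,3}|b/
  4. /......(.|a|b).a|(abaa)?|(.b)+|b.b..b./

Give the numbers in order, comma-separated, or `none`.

1 → no match
2 → no match
3 → match
4 → match

3, 4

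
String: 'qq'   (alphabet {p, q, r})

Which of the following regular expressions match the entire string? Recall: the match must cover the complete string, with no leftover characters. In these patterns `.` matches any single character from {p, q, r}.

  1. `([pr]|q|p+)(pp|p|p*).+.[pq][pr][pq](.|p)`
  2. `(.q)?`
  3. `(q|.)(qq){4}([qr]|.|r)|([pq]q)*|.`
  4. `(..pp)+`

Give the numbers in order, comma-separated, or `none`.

1 → no match
2 → match
3 → match
4 → no match — must end with 'pp'

2, 3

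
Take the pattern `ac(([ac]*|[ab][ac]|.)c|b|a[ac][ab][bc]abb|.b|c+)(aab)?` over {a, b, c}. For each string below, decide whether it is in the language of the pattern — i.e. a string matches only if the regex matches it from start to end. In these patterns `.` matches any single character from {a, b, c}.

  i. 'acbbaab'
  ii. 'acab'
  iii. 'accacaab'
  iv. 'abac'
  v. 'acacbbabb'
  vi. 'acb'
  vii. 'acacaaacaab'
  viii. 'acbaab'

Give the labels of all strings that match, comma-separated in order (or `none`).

i, ii, iii, v, vi, vii, viii

i → match
ii → match
iii → match
iv → no match — must start with 'ac'
v → match
vi → match
vii → match
viii → match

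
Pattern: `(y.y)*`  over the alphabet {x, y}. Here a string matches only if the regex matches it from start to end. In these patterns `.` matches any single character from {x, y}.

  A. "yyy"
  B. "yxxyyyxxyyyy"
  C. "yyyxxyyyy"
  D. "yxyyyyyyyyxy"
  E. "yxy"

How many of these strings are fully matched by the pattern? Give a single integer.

A → match
B → no match
C → no match
D → match
E → match
Total matched: 3

3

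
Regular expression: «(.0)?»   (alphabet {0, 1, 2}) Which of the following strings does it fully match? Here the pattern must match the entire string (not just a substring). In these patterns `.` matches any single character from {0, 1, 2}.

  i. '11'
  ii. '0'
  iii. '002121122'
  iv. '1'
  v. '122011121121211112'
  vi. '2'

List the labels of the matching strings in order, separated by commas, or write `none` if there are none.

i → no match
ii → no match
iii → no match
iv → no match
v → no match
vi → no match

none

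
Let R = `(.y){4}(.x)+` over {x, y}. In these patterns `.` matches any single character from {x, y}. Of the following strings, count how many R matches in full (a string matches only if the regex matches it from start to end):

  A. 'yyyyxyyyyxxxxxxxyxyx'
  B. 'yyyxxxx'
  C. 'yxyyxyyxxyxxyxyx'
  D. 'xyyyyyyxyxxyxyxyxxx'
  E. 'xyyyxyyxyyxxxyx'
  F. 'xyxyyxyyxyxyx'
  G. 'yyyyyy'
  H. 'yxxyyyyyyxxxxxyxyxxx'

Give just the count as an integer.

A → match
B → no match
C → no match
D → no match
E → no match
F → no match
G → no match — must end with 'x'
H → no match
Total matched: 1

1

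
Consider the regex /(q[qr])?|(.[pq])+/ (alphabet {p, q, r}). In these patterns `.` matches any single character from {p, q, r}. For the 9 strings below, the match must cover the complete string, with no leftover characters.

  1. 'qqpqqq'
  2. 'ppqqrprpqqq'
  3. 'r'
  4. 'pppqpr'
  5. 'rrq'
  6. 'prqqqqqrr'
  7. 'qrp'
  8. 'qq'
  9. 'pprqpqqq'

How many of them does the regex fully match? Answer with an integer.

3

1 → match
2 → no match
3 → no match
4 → no match
5 → no match
6 → no match
7 → no match
8 → match
9 → match
Total matched: 3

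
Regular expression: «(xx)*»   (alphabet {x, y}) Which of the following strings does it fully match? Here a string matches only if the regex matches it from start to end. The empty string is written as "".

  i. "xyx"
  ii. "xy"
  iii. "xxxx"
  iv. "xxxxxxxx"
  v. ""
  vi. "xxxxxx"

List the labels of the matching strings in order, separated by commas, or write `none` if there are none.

i → no match
ii → no match
iii → match
iv → match
v → match
vi → match

iii, iv, v, vi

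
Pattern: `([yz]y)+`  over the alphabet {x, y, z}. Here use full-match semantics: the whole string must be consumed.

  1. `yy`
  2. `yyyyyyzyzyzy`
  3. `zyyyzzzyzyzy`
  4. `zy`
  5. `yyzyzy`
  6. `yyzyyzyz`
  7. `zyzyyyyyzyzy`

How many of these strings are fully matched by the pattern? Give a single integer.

1 → match
2 → match
3 → no match
4 → match
5 → match
6 → no match — must end with `y`
7 → match
Total matched: 5

5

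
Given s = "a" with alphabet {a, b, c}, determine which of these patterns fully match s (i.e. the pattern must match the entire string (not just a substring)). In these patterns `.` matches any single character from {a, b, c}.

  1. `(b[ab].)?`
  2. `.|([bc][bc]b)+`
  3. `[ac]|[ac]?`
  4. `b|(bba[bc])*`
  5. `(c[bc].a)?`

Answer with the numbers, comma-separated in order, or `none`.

2, 3

1 → no match
2 → match
3 → match
4 → no match
5 → no match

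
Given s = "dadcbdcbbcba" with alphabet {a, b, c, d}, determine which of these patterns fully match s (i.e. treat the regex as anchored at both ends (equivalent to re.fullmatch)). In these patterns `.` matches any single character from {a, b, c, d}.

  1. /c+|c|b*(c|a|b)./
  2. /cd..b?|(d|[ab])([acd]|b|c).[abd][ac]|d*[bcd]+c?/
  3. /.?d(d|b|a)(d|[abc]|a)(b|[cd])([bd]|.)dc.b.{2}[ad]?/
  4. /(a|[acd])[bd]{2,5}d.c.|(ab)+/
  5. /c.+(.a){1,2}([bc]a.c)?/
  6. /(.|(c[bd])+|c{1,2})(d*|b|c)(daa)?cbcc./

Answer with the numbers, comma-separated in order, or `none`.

3

1 → no match
2 → no match
3 → match
4 → no match
5 → no match — must start with "c"
6 → no match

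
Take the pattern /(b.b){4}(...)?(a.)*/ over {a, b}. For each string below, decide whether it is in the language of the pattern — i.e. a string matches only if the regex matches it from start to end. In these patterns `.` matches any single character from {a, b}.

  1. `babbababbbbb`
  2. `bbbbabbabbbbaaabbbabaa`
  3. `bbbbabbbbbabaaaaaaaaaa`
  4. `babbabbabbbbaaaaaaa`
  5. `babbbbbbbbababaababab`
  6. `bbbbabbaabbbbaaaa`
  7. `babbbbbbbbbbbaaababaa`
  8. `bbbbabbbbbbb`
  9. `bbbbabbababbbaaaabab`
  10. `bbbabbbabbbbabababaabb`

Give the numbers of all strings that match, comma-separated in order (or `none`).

3, 4, 5, 7, 8

1 → no match
2 → no match
3 → match
4 → match
5 → match
6 → no match
7 → match
8 → match
9 → no match
10 → no match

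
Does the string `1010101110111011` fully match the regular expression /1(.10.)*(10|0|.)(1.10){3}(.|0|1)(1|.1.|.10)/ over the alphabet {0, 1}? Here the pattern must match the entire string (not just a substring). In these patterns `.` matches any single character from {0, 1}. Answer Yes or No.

Yes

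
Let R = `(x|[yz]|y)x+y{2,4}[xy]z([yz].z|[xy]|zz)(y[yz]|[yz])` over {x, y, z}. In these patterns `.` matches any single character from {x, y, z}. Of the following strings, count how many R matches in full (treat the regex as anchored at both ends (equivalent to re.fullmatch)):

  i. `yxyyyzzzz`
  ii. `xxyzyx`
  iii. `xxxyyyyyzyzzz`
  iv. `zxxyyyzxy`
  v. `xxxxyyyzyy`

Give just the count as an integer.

4

i → match
ii → no match
iii → match
iv → match
v → match
Total matched: 4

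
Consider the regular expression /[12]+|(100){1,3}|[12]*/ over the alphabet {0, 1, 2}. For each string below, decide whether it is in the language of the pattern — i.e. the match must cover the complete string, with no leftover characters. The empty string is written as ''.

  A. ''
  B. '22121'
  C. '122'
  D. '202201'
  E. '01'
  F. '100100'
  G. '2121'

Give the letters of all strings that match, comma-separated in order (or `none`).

A → match
B → match
C → match
D → no match
E → no match
F → match
G → match

A, B, C, F, G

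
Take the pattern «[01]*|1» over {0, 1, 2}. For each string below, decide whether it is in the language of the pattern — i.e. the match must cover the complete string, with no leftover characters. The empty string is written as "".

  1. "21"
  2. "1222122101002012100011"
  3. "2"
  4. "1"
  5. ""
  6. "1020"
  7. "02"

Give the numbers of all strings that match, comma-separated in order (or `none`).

1 → no match
2 → no match
3 → no match
4 → match
5 → match
6 → no match
7 → no match

4, 5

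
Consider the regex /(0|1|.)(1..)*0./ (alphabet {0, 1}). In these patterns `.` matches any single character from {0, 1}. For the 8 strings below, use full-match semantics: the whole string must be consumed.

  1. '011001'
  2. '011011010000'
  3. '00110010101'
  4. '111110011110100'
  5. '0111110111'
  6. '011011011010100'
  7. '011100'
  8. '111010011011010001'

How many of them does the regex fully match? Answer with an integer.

6

1 → match
2 → match
3 → no match
4 → match
5 → no match
6 → match
7 → match
8 → match
Total matched: 6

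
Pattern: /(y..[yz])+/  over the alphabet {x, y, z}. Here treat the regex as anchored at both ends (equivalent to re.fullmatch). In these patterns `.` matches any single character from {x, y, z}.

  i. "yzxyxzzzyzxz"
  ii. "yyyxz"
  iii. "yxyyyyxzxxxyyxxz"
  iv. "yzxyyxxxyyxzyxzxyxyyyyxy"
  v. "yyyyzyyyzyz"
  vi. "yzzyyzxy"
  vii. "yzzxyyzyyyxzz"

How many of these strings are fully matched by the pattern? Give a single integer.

i → no match
ii → no match
iii → no match
iv → no match
v → no match
vi → match
vii → no match
Total matched: 1

1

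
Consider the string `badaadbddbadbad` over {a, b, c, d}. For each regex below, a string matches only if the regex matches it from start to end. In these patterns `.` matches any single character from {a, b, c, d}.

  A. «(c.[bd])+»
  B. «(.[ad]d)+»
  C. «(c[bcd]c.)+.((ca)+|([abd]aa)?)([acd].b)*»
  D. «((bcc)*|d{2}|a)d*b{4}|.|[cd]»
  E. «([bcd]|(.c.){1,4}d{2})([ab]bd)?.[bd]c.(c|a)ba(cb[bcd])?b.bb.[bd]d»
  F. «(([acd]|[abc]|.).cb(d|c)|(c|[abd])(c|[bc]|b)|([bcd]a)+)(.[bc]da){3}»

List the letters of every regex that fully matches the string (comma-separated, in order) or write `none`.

B

A → no match — must start with `c`
B → match
C → no match — must start with `c`
D → no match
E → no match
F → no match — must end with `da`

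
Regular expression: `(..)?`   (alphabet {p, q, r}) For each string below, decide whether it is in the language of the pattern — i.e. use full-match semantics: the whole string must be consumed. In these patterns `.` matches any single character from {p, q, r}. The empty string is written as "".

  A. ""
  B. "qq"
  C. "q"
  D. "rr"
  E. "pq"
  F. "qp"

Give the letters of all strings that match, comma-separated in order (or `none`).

A, B, D, E, F

A → match
B → match
C → no match
D → match
E → match
F → match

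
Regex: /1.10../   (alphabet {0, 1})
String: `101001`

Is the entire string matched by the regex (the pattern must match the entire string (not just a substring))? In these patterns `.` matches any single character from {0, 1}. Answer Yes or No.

Yes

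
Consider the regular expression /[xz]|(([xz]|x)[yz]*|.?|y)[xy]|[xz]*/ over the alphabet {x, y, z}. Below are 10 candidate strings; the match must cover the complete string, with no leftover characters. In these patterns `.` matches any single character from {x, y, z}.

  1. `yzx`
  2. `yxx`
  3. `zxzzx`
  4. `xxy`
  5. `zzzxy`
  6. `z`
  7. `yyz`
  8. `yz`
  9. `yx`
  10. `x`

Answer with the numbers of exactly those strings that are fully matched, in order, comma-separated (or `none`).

3, 6, 9, 10

1 → no match
2 → no match
3 → match
4 → no match
5 → no match
6 → match
7 → no match
8 → no match
9 → match
10 → match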